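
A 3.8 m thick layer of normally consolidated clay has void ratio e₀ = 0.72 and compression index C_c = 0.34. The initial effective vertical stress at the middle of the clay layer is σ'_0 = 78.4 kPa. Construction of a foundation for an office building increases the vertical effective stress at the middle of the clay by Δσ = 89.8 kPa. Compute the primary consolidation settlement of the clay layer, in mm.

S_c ≈ 249 mm

Final effective stress: σ'_f = σ'_0 + Δσ = 78.4 + 89.8 = 168.2 kPa.
Normally consolidated clay, so the full stress increment lies on the virgin compression line:
S_c = C_c·H/(1+e₀)·log₁₀(σ'_f/σ'_0) = 0.34×3.8/(1+0.72)×log₁₀(168.2/78.4)
    = 0.75116 × 0.33151 = 0.249 m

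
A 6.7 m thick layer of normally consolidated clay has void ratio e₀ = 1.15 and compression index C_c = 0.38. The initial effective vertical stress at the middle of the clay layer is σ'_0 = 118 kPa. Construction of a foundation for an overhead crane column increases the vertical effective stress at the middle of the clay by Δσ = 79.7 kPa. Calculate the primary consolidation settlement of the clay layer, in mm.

S_c ≈ 265 mm

Final effective stress: σ'_f = σ'_0 + Δσ = 118 + 79.7 = 197.7 kPa.
Normally consolidated clay, so the full stress increment lies on the virgin compression line:
S_c = C_c·H/(1+e₀)·log₁₀(σ'_f/σ'_0) = 0.38×6.7/(1+1.15)×log₁₀(197.7/118)
    = 1.1842 × 0.22412 = 0.2654 m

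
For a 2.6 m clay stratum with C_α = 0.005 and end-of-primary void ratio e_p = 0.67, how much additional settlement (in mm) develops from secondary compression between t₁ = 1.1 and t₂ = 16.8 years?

S_s ≈ 9.22 mm

Secondary compression: S_s = C_α·H/(1+e_p)·log₁₀(t₂/t₁)
S_s = 0.005×2.6/(1+0.67)×log₁₀(16.8/1.1)
    = 0.007784 × 1.184 = 0.009216 m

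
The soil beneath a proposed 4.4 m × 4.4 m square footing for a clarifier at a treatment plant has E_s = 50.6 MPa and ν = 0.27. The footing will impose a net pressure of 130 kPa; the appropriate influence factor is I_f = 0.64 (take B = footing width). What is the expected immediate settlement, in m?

S_e ≈ 0.00671 m

Immediate (elastic) settlement: S_e = q·B·(1−ν²)/E_s · I_f.
E_s = 50.6 MPa = 50600 kPa.
S_e = 130 × 4.4 × (1 − 0.27²) / 50600 × 0.64
    = 130 × 4.4 × 0.9271 / 50600 × 0.64
    = 0.006707 m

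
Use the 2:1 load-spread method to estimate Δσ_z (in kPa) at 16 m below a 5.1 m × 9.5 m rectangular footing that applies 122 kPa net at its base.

Δσ_z ≈ 11 kPa

By the 2:1 method the load spreads at 1 horizontal : 2 vertical, so at depth z the loaded area has grown by z in each plan dimension:
Δσ = qBL/((B+z)(L+z)) = 122×5.1×9.5/((5.1+16)(9.5+16)) = 10.986 kPa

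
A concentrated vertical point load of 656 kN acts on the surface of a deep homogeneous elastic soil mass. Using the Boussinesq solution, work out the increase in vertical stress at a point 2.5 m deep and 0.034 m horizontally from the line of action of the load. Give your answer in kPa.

Δσ_z ≈ 50.1 kPa

Boussinesq vertical stress below a point load on an elastic half-space:
Δσ_z = 3P/(2πz²) · [1 + (r/z)²]^(−5/2)
r/z = 0.034/2.5 = 0.0136; [1+(r/z)²]^(−5/2) = 0.99954.
Δσ_z = 3×656/(2π×2.5²) × 0.99954 = 50.115 × 0.99954 = 50.09 kPa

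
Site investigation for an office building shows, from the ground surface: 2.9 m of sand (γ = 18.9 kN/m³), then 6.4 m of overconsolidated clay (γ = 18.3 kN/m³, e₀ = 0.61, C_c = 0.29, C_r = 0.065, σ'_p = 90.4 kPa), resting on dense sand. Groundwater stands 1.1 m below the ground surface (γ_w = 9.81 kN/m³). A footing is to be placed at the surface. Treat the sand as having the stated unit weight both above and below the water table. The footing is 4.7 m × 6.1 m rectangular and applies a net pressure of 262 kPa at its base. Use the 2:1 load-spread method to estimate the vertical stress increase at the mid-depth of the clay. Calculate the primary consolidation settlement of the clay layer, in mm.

Mid-depth of clay below the ground surface: z = 2.9 + 6.4/2 = 6.1 m.
Total vertical stress at mid-clay: σ_v = 18.9×2.9 + 18.3×3.2 = 113.37 kPa.
Pore pressure: u = 9.81×(6.1 − 1.1) = 49.05 kPa.
Initial effective stress: σ'_0 = σ_v − u = 113.37 − 49.05 = 64.32 kPa.
Stress increase at mid-clay by the 2:1 spreading method:
Δσ = qBL/((B+z)(L+z)) = 262×4.7×6.1/((4.7+6.1)(6.1+6.1)) = 57.009 kPa
Final effective stress: σ'_f = 64.32 + 57.009 = 121.33 kPa.
σ'_f = 121.33 > σ'_p = 90.4 kPa, so the stress path crosses the preconsolidation pressure — recompression up to σ'_p, then virgin compression beyond:
S_c = H/(1+e₀)·[C_r·log₁₀(σ'_p/σ'_0) + C_c·log₁₀(σ'_f/σ'_p)]
    = 6.4/1.61 × [0.065×log₁₀(90.4/64.32) + 0.29×log₁₀(121.33/90.4)]
    = 3.9752 × [0.0096085 + 0.037062] = 0.1855 m

S_c ≈ 186 mm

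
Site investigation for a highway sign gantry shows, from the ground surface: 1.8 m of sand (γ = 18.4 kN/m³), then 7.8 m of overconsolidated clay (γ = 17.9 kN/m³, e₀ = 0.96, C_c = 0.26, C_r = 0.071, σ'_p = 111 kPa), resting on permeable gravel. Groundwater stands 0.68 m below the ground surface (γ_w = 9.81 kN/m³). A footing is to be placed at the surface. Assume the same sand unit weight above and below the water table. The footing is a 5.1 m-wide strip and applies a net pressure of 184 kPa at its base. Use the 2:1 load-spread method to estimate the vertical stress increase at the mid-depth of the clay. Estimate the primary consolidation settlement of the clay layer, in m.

Mid-depth of clay below the ground surface: z = 1.8 + 7.8/2 = 5.7 m.
Total vertical stress at mid-clay: σ_v = 18.4×1.8 + 17.9×3.9 = 102.93 kPa.
Pore pressure: u = 9.81×(5.7 − 0.68) = 49.246 kPa.
Initial effective stress: σ'_0 = σ_v − u = 102.93 − 49.246 = 53.684 kPa.
Stress increase at mid-clay by the 2:1 spreading method:
Δσ = qB/(B+z) = 184×5.1/(5.1+5.7) = 86.889 kPa
Final effective stress: σ'_f = 53.684 + 86.889 = 140.57 kPa.
σ'_f = 140.57 > σ'_p = 111 kPa, so the stress path crosses the preconsolidation pressure — recompression up to σ'_p, then virgin compression beyond:
S_c = H/(1+e₀)·[C_r·log₁₀(σ'_p/σ'_0) + C_c·log₁₀(σ'_f/σ'_p)]
    = 7.8/1.96 × [0.071×log₁₀(111/53.684) + 0.26×log₁₀(140.57/111)]
    = 3.9796 × [0.022399 + 0.026668] = 0.1953 m

S_c ≈ 0.195 m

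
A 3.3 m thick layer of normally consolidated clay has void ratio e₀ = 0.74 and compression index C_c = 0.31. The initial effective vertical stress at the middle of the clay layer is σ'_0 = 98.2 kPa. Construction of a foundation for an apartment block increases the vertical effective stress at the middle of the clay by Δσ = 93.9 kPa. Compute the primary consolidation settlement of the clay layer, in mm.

S_c ≈ 171 mm

Final effective stress: σ'_f = σ'_0 + Δσ = 98.2 + 93.9 = 192.1 kPa.
Normally consolidated clay, so the full stress increment lies on the virgin compression line:
S_c = C_c·H/(1+e₀)·log₁₀(σ'_f/σ'_0) = 0.31×3.3/(1+0.74)×log₁₀(192.1/98.2)
    = 0.58793 × 0.29142 = 0.1713 m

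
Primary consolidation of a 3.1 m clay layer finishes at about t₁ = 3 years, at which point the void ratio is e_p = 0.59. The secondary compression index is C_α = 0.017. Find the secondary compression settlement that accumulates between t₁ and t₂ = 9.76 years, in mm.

Secondary compression: S_s = C_α·H/(1+e_p)·log₁₀(t₂/t₁)
S_s = 0.017×3.1/(1+0.59)×log₁₀(9.76/3)
    = 0.03314 × 0.5123 = 0.01698 m

S_s ≈ 17 mm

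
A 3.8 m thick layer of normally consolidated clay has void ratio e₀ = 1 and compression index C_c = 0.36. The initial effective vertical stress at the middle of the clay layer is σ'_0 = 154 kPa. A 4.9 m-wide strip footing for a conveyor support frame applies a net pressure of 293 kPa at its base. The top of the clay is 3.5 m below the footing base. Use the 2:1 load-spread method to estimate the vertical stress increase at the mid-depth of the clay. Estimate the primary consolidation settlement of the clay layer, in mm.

Mid-depth of clay below the footing base: z = 3.5 + 3.8/2 = 5.4 m.
Stress increase at mid-clay by the 2:1 spreading method:
Δσ = qB/(B+z) = 293×4.9/(4.9+5.4) = 139.39 kPa
Final effective stress: σ'_f = σ'_0 + Δσ = 154 + 139.39 = 293.39 kPa.
Normally consolidated clay, so the full stress increment lies on the virgin compression line:
S_c = C_c·H/(1+e₀)·log₁₀(σ'_f/σ'_0) = 0.36×3.8/(1+1)×log₁₀(293.39/154)
    = 0.684 × 0.27992 = 0.1915 m

S_c ≈ 191 mm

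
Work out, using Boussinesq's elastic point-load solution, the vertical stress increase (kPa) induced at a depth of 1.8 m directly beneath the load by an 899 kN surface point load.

Boussinesq vertical stress below a point load on an elastic half-space:
Δσ_z = 3P/(2πz²) · [1 + (r/z)²]^(−5/2)
r/z = 0/1.8 = 0; [1+(r/z)²]^(−5/2) = 1.
Δσ_z = 3×899/(2π×1.8²) × 1 = 132.48 × 1 = 132.5 kPa

Δσ_z ≈ 132 kPa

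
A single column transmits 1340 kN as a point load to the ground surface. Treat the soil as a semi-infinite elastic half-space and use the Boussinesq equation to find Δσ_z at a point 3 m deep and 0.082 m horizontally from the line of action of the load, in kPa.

Boussinesq vertical stress below a point load on an elastic half-space:
Δσ_z = 3P/(2πz²) · [1 + (r/z)²]^(−5/2)
r/z = 0.082/3 = 0.027333; [1+(r/z)²]^(−5/2) = 0.99813.
Δσ_z = 3×1340/(2π×3²) × 0.99813 = 71.089 × 0.99813 = 70.96 kPa

Δσ_z ≈ 71 kPa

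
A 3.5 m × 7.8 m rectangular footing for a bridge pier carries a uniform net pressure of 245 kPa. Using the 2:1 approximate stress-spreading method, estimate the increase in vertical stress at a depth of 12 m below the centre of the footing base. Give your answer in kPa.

By the 2:1 method the load spreads at 1 horizontal : 2 vertical, so at depth z the loaded area has grown by z in each plan dimension:
Δσ = qBL/((B+z)(L+z)) = 245×3.5×7.8/((3.5+12)(7.8+12)) = 21.794 kPa

Δσ_z ≈ 21.8 kPa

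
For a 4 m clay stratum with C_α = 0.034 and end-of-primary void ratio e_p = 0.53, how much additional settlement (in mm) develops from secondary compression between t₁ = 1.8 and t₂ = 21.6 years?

Secondary compression: S_s = C_α·H/(1+e_p)·log₁₀(t₂/t₁)
S_s = 0.034×4/(1+0.53)×log₁₀(21.6/1.8)
    = 0.08889 × 1.079 = 0.09593 m

S_s ≈ 95.9 mm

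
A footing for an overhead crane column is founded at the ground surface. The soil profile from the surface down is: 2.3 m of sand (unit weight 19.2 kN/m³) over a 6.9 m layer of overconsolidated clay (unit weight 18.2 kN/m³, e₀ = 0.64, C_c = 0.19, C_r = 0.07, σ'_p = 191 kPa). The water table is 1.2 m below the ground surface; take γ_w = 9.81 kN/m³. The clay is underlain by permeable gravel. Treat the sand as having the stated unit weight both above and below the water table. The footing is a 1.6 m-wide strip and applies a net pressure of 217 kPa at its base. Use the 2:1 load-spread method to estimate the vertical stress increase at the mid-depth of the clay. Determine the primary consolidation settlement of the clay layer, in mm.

S_c ≈ 72.2 mm

Mid-depth of clay below the ground surface: z = 2.3 + 6.9/2 = 5.75 m.
Total vertical stress at mid-clay: σ_v = 19.2×2.3 + 18.2×3.45 = 106.95 kPa.
Pore pressure: u = 9.81×(5.75 − 1.2) = 44.636 kPa.
Initial effective stress: σ'_0 = σ_v − u = 106.95 − 44.636 = 62.314 kPa.
Stress increase at mid-clay by the 2:1 spreading method:
Δσ = qB/(B+z) = 217×1.6/(1.6+5.75) = 47.238 kPa
Final effective stress: σ'_f = 62.314 + 47.238 = 109.55 kPa.
σ'_f = 109.55 ≤ σ'_p = 191 kPa, so the clay remains overconsolidated and only the recompression index applies:
S_c = C_r·H/(1+e₀)·log₁₀(σ'_f/σ'_0) = 0.07×6.9/1.64×log₁₀(109.55/62.314)
    = 0.29451 × 0.24503 = 0.07216 m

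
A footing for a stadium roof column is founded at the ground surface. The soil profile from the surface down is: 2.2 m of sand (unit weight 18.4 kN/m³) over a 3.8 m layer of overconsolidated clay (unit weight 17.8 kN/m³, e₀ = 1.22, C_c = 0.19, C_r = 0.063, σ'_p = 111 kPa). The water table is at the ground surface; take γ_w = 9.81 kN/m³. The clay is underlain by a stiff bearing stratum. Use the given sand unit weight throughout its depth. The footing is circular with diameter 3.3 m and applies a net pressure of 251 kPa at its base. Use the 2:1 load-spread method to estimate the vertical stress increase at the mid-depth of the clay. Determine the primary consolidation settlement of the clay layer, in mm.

Mid-depth of clay below the ground surface: z = 2.2 + 3.8/2 = 4.1 m.
Total vertical stress at mid-clay: σ_v = 18.4×2.2 + 17.8×1.9 = 74.3 kPa.
Pore pressure: u = 9.81×(4.1 − 0) = 40.221 kPa.
Initial effective stress: σ'_0 = σ_v − u = 74.3 − 40.221 = 34.079 kPa.
Stress increase at mid-clay by the 2:1 spreading method:
Δσ ≈ qD²/(D+z)² = 251×3.3²/(3.3+4.1)² = 49.916 kPa
Final effective stress: σ'_f = 34.079 + 49.916 = 83.995 kPa.
σ'_f = 83.995 ≤ σ'_p = 111 kPa, so the clay remains overconsolidated and only the recompression index applies:
S_c = C_r·H/(1+e₀)·log₁₀(σ'_f/σ'_0) = 0.063×3.8/2.22×log₁₀(83.995/34.079)
    = 0.10784 × 0.39177 = 0.04225 m

S_c ≈ 42.2 mm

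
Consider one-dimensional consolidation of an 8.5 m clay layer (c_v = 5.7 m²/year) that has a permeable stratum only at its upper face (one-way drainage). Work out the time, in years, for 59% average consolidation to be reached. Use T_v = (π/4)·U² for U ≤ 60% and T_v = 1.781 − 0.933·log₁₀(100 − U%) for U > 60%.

t ≈ 3.47 years

Drainage path length: H_d = H = 8.5 m (single drainage).
U ≤ 60%: T_v = (π/4)·U² = (π/4)×0.59² = 0.2734.
t = T_v·H_d²/c_v = 0.2734×8.5²/5.7 = 3.465 years.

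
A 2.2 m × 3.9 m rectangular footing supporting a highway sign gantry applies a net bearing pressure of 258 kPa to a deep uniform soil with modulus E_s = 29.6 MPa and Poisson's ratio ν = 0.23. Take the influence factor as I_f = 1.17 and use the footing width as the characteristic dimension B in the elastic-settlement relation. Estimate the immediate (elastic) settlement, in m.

Immediate (elastic) settlement: S_e = q·B·(1−ν²)/E_s · I_f.
E_s = 29.6 MPa = 29600 kPa.
S_e = 258 × 2.2 × (1 − 0.23²) / 29600 × 1.17
    = 258 × 2.2 × 0.9471 / 29600 × 1.17
    = 0.02125 m

S_e ≈ 0.0212 m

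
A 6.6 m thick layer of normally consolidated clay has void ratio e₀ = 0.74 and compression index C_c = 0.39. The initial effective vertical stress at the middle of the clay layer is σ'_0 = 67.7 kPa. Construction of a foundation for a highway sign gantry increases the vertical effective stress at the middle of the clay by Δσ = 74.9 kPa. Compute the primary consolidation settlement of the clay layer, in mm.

S_c ≈ 479 mm

Final effective stress: σ'_f = σ'_0 + Δσ = 67.7 + 74.9 = 142.6 kPa.
Normally consolidated clay, so the full stress increment lies on the virgin compression line:
S_c = C_c·H/(1+e₀)·log₁₀(σ'_f/σ'_0) = 0.39×6.6/(1+0.74)×log₁₀(142.6/67.7)
    = 1.4793 × 0.32353 = 0.4786 m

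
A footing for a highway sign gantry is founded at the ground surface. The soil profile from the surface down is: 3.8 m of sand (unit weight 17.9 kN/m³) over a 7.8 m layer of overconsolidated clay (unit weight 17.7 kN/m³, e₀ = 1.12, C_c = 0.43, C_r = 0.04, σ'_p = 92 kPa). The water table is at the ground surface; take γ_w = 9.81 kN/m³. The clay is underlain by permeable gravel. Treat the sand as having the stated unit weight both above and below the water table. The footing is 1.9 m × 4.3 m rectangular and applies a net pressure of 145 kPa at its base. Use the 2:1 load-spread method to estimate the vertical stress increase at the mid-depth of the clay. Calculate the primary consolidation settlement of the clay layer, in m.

S_c ≈ 0.00988 m

Mid-depth of clay below the ground surface: z = 3.8 + 7.8/2 = 7.7 m.
Total vertical stress at mid-clay: σ_v = 17.9×3.8 + 17.7×3.9 = 137.05 kPa.
Pore pressure: u = 9.81×(7.7 − 0) = 75.537 kPa.
Initial effective stress: σ'_0 = σ_v − u = 137.05 − 75.537 = 61.513 kPa.
Stress increase at mid-clay by the 2:1 spreading method:
Δσ = qBL/((B+z)(L+z)) = 145×1.9×4.3/((1.9+7.7)(4.3+7.7)) = 10.283 kPa
Final effective stress: σ'_f = 61.513 + 10.283 = 71.796 kPa.
σ'_f = 71.796 ≤ σ'_p = 92 kPa, so the clay remains overconsolidated and only the recompression index applies:
S_c = C_r·H/(1+e₀)·log₁₀(σ'_f/σ'_0) = 0.04×7.8/2.12×log₁₀(71.796/61.513)
    = 0.14717 × 0.067133 = 0.00988 m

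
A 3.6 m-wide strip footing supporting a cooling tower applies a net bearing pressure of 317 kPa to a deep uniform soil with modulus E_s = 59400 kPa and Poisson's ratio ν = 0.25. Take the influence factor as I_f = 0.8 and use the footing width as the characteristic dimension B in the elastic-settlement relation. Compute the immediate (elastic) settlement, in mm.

Immediate (elastic) settlement: S_e = q·B·(1−ν²)/E_s · I_f.
S_e = 317 × 3.6 × (1 − 0.25²) / 59400 × 0.8
    = 317 × 3.6 × 0.9375 / 59400 × 0.8
    = 0.01441 m = 14.41 mm

S_e ≈ 14.4 mm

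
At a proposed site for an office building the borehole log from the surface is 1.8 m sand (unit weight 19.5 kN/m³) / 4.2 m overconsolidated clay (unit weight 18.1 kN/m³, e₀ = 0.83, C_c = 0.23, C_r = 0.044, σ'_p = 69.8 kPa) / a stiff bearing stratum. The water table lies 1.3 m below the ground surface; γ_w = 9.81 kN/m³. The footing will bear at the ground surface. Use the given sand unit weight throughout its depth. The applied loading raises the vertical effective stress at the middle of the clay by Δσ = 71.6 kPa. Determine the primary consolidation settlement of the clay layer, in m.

Mid-depth of clay below the ground surface: z = 1.8 + 4.2/2 = 3.9 m.
Total vertical stress at mid-clay: σ_v = 19.5×1.8 + 18.1×2.1 = 73.11 kPa.
Pore pressure: u = 9.81×(3.9 − 1.3) = 25.506 kPa.
Initial effective stress: σ'_0 = σ_v − u = 73.11 − 25.506 = 47.604 kPa.
Final effective stress: σ'_f = 47.604 + 71.6 = 119.2 kPa.
σ'_f = 119.2 > σ'_p = 69.8 kPa, so the stress path crosses the preconsolidation pressure — recompression up to σ'_p, then virgin compression beyond:
S_c = H/(1+e₀)·[C_r·log₁₀(σ'_p/σ'_0) + C_c·log₁₀(σ'_f/σ'_p)]
    = 4.2/1.83 × [0.044×log₁₀(69.8/47.604) + 0.23×log₁₀(119.2/69.8)]
    = 2.2951 × [0.0073133 + 0.053457] = 0.1395 m

S_c ≈ 0.139 m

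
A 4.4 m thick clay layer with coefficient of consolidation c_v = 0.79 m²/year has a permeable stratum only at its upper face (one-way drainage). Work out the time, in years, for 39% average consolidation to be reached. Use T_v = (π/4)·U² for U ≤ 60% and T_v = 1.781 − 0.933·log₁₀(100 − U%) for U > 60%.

t ≈ 2.93 years

Drainage path length: H_d = H = 4.4 m (single drainage).
U ≤ 60%: T_v = (π/4)·U² = (π/4)×0.39² = 0.11946.
t = T_v·H_d²/c_v = 0.11946×4.4²/0.79 = 2.928 years.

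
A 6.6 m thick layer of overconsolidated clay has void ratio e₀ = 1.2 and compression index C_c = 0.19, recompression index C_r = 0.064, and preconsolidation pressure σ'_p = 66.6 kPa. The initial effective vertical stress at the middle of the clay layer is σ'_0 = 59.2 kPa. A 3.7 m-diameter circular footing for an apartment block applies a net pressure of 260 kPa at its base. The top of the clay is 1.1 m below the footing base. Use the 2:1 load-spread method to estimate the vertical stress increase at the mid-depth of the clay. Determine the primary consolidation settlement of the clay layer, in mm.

S_c ≈ 142 mm

Mid-depth of clay below the footing base: z = 1.1 + 6.6/2 = 4.4 m.
Stress increase at mid-clay by the 2:1 spreading method:
Δσ ≈ qD²/(D+z)² = 260×3.7²/(3.7+4.4)² = 54.251 kPa
Final effective stress: σ'_f = 59.2 + 54.251 = 113.45 kPa.
σ'_f = 113.45 > σ'_p = 66.6 kPa, so the stress path crosses the preconsolidation pressure — recompression up to σ'_p, then virgin compression beyond:
S_c = H/(1+e₀)·[C_r·log₁₀(σ'_p/σ'_0) + C_c·log₁₀(σ'_f/σ'_p)]
    = 6.6/2.2 × [0.064×log₁₀(66.6/59.2) + 0.19×log₁₀(113.45/66.6)]
    = 3 × [0.0032738 + 0.043953] = 0.1417 m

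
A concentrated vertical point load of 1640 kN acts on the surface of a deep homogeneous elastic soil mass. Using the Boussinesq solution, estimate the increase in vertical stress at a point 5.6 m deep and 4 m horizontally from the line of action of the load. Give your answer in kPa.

Boussinesq vertical stress below a point load on an elastic half-space:
Δσ_z = 3P/(2πz²) · [1 + (r/z)²]^(−5/2)
r/z = 4/5.6 = 0.71429; [1+(r/z)²]^(−5/2) = 0.35679.
Δσ_z = 3×1640/(2π×5.6²) × 0.35679 = 24.969 × 0.35679 = 8.909 kPa

Δσ_z ≈ 8.91 kPa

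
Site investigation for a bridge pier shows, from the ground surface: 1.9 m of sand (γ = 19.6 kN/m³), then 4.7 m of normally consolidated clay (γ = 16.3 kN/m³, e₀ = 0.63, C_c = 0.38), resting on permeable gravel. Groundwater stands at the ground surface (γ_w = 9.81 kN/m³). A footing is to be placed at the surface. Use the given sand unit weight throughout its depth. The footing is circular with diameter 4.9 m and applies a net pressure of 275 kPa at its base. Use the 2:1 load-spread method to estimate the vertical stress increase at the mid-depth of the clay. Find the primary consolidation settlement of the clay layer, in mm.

Mid-depth of clay below the ground surface: z = 1.9 + 4.7/2 = 4.25 m.
Total vertical stress at mid-clay: σ_v = 19.6×1.9 + 16.3×2.35 = 75.545 kPa.
Pore pressure: u = 9.81×(4.25 − 0) = 41.693 kPa.
Initial effective stress: σ'_0 = σ_v − u = 75.545 − 41.693 = 33.852 kPa.
Stress increase at mid-clay by the 2:1 spreading method:
Δσ ≈ qD²/(D+z)² = 275×4.9²/(4.9+4.25)² = 78.865 kPa
Final effective stress: σ'_f = σ'_0 + Δσ = 33.852 + 78.865 = 112.72 kPa.
Normally consolidated clay, so the full stress increment lies on the virgin compression line:
S_c = C_c·H/(1+e₀)·log₁₀(σ'_f/σ'_0) = 0.38×4.7/(1+0.63)×log₁₀(112.72/33.852)
    = 1.0957 × 0.52242 = 0.5724 m

S_c ≈ 572 mm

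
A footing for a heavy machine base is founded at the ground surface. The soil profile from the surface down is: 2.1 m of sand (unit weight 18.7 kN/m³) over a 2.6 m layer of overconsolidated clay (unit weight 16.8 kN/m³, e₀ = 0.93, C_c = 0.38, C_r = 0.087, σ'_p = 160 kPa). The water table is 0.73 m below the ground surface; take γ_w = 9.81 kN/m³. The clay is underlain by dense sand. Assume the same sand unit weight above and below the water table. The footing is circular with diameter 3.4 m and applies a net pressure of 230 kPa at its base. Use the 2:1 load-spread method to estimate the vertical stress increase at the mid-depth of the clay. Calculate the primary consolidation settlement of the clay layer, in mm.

Mid-depth of clay below the ground surface: z = 2.1 + 2.6/2 = 3.4 m.
Total vertical stress at mid-clay: σ_v = 18.7×2.1 + 16.8×1.3 = 61.11 kPa.
Pore pressure: u = 9.81×(3.4 − 0.73) = 26.193 kPa.
Initial effective stress: σ'_0 = σ_v − u = 61.11 − 26.193 = 34.917 kPa.
Stress increase at mid-clay by the 2:1 spreading method:
Δσ ≈ qD²/(D+z)² = 230×3.4²/(3.4+3.4)² = 57.5 kPa
Final effective stress: σ'_f = 34.917 + 57.5 = 92.417 kPa.
σ'_f = 92.417 ≤ σ'_p = 160 kPa, so the clay remains overconsolidated and only the recompression index applies:
S_c = C_r·H/(1+e₀)·log₁₀(σ'_f/σ'_0) = 0.087×2.6/1.93×log₁₀(92.417/34.917)
    = 0.11721 × 0.42271 = 0.04954 m

S_c ≈ 49.5 mm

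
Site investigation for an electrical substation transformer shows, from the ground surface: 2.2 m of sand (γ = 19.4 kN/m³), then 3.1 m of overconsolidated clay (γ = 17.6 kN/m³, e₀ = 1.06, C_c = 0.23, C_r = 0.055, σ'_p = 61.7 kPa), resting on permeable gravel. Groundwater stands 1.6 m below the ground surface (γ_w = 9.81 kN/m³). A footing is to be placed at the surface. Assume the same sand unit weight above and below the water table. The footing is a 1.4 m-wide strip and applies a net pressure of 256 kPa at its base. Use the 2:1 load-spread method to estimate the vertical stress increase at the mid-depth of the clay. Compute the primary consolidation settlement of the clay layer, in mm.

Mid-depth of clay below the ground surface: z = 2.2 + 3.1/2 = 3.75 m.
Total vertical stress at mid-clay: σ_v = 19.4×2.2 + 17.6×1.55 = 69.96 kPa.
Pore pressure: u = 9.81×(3.75 − 1.6) = 21.091 kPa.
Initial effective stress: σ'_0 = σ_v − u = 69.96 − 21.091 = 48.869 kPa.
Stress increase at mid-clay by the 2:1 spreading method:
Δσ = qB/(B+z) = 256×1.4/(1.4+3.75) = 69.592 kPa
Final effective stress: σ'_f = 48.869 + 69.592 = 118.46 kPa.
σ'_f = 118.46 > σ'_p = 61.7 kPa, so the stress path crosses the preconsolidation pressure — recompression up to σ'_p, then virgin compression beyond:
S_c = H/(1+e₀)·[C_r·log₁₀(σ'_p/σ'_0) + C_c·log₁₀(σ'_f/σ'_p)]
    = 3.1/2.06 × [0.055×log₁₀(61.7/48.869) + 0.23×log₁₀(118.46/61.7)]
    = 1.5049 × [0.0055688 + 0.065156] = 0.1064 m

S_c ≈ 106 mm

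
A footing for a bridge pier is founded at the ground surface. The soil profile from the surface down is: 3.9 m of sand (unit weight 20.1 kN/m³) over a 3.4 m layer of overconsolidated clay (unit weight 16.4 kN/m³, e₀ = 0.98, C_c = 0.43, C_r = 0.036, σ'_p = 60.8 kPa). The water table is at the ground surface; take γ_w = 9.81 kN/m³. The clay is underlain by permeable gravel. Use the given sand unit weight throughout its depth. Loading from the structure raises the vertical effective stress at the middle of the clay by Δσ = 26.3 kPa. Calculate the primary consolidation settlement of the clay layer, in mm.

S_c ≈ 82.9 mm

Mid-depth of clay below the ground surface: z = 3.9 + 3.4/2 = 5.6 m.
Total vertical stress at mid-clay: σ_v = 20.1×3.9 + 16.4×1.7 = 106.27 kPa.
Pore pressure: u = 9.81×(5.6 − 0) = 54.936 kPa.
Initial effective stress: σ'_0 = σ_v − u = 106.27 − 54.936 = 51.334 kPa.
Final effective stress: σ'_f = 51.334 + 26.3 = 77.634 kPa.
σ'_f = 77.634 > σ'_p = 60.8 kPa, so the stress path crosses the preconsolidation pressure — recompression up to σ'_p, then virgin compression beyond:
S_c = H/(1+e₀)·[C_r·log₁₀(σ'_p/σ'_0) + C_c·log₁₀(σ'_f/σ'_p)]
    = 3.4/1.98 × [0.036×log₁₀(60.8/51.334) + 0.43×log₁₀(77.634/60.8)]
    = 1.7172 × [0.0026459 + 0.045644] = 0.08292 m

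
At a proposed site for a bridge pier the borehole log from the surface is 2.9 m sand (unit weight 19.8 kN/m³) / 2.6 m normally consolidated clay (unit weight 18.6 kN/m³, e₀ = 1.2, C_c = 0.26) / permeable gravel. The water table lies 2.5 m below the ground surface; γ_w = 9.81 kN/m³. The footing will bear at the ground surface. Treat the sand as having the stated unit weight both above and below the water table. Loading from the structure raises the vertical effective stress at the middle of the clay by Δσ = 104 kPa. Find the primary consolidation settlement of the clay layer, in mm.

S_c ≈ 128 mm

Mid-depth of clay below the ground surface: z = 2.9 + 2.6/2 = 4.2 m.
Total vertical stress at mid-clay: σ_v = 19.8×2.9 + 18.6×1.3 = 81.6 kPa.
Pore pressure: u = 9.81×(4.2 − 2.5) = 16.677 kPa.
Initial effective stress: σ'_0 = σ_v − u = 81.6 − 16.677 = 64.923 kPa.
Final effective stress: σ'_f = σ'_0 + Δσ = 64.923 + 104 = 168.92 kPa.
Normally consolidated clay, so the full stress increment lies on the virgin compression line:
S_c = C_c·H/(1+e₀)·log₁₀(σ'_f/σ'_0) = 0.26×2.6/(1+1.2)×log₁₀(168.92/64.923)
    = 0.30727 × 0.41528 = 0.1276 m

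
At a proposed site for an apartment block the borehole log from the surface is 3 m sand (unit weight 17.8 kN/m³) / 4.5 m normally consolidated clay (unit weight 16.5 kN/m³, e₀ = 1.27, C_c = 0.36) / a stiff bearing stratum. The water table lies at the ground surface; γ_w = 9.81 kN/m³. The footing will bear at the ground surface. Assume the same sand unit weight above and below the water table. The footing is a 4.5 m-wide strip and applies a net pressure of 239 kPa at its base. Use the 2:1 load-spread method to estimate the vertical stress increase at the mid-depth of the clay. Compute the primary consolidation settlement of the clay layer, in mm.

S_c ≈ 416 mm

Mid-depth of clay below the ground surface: z = 3 + 4.5/2 = 5.25 m.
Total vertical stress at mid-clay: σ_v = 17.8×3 + 16.5×2.25 = 90.525 kPa.
Pore pressure: u = 9.81×(5.25 − 0) = 51.503 kPa.
Initial effective stress: σ'_0 = σ_v − u = 90.525 − 51.503 = 39.022 kPa.
Stress increase at mid-clay by the 2:1 spreading method:
Δσ = qB/(B+z) = 239×4.5/(4.5+5.25) = 110.31 kPa
Final effective stress: σ'_f = σ'_0 + Δσ = 39.022 + 110.31 = 149.33 kPa.
Normally consolidated clay, so the full stress increment lies on the virgin compression line:
S_c = C_c·H/(1+e₀)·log₁₀(σ'_f/σ'_0) = 0.36×4.5/(1+1.27)×log₁₀(149.33/39.022)
    = 0.71366 × 0.58284 = 0.4159 m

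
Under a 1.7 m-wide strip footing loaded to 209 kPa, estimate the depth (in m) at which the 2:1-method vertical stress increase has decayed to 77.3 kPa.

2:1 spreading — at depth z the loaded area has grown by z in each plan dimension:
qB/(B+z) = Δσ_z ⇒ z = qB/Δσ_z − B = 209×1.7/77.3 − 1.7 = 2.896 m

z ≈ 2.9 m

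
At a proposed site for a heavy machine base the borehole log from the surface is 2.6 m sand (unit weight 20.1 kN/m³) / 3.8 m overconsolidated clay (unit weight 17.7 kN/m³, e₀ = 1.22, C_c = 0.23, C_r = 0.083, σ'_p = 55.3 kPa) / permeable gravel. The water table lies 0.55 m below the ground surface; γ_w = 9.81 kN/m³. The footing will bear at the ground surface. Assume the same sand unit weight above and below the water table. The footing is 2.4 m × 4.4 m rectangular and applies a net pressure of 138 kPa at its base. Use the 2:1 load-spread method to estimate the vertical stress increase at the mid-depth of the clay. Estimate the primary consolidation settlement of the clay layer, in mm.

Mid-depth of clay below the ground surface: z = 2.6 + 3.8/2 = 4.5 m.
Total vertical stress at mid-clay: σ_v = 20.1×2.6 + 17.7×1.9 = 85.89 kPa.
Pore pressure: u = 9.81×(4.5 − 0.55) = 38.75 kPa.
Initial effective stress: σ'_0 = σ_v − u = 85.89 − 38.75 = 47.14 kPa.
Stress increase at mid-clay by the 2:1 spreading method:
Δσ = qBL/((B+z)(L+z)) = 138×2.4×4.4/((2.4+4.5)(4.4+4.5)) = 23.73 kPa
Final effective stress: σ'_f = 47.14 + 23.73 = 70.87 kPa.
σ'_f = 70.87 > σ'_p = 55.3 kPa, so the stress path crosses the preconsolidation pressure — recompression up to σ'_p, then virgin compression beyond:
S_c = H/(1+e₀)·[C_r·log₁₀(σ'_p/σ'_0) + C_c·log₁₀(σ'_f/σ'_p)]
    = 3.8/2.22 × [0.083×log₁₀(55.3/47.14) + 0.23×log₁₀(70.87/55.3)]
    = 1.7117 × [0.0057549 + 0.02478] = 0.05227 m

S_c ≈ 52.3 mm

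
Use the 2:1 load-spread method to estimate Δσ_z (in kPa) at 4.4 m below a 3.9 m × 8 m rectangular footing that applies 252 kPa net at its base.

By the 2:1 method the load spreads at 1 horizontal : 2 vertical, so at depth z the loaded area has grown by z in each plan dimension:
Δσ = qBL/((B+z)(L+z)) = 252×3.9×8/((3.9+4.4)(8+4.4)) = 76.393 kPa

Δσ_z ≈ 76.4 kPa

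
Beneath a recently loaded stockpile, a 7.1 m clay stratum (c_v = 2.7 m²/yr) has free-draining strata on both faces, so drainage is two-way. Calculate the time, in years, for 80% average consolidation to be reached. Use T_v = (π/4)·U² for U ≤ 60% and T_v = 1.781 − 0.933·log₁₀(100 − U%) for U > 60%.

t ≈ 2.65 years

Drainage path length: H_d = H/2 = 3.55 m (double drainage).
U > 60%: T_v = 1.781 − 0.933·log₁₀(100 − 80) = 0.56714.
t = T_v·H_d²/c_v = 0.56714×3.55²/2.7 = 2.647 years.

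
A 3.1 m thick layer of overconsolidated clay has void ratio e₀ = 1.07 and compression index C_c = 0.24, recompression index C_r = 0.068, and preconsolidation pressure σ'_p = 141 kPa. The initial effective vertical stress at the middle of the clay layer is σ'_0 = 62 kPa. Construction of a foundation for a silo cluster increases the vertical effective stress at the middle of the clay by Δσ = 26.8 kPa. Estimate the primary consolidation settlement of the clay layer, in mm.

S_c ≈ 15.9 mm

Final effective stress: σ'_f = 62 + 26.8 = 88.8 kPa.
σ'_f = 88.8 ≤ σ'_p = 141 kPa, so the clay remains overconsolidated and only the recompression index applies:
S_c = C_r·H/(1+e₀)·log₁₀(σ'_f/σ'_0) = 0.068×3.1/2.07×log₁₀(88.8/62)
    = 0.10184 × 0.15602 = 0.01589 m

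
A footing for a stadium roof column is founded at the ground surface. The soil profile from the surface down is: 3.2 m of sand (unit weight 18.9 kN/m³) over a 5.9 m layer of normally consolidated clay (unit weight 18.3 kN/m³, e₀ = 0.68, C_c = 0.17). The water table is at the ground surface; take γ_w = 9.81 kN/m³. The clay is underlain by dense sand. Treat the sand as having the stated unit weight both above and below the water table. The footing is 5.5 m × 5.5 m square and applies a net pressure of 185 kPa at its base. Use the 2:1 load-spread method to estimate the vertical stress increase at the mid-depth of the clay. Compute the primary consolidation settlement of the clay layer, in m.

S_c ≈ 0.147 m

Mid-depth of clay below the ground surface: z = 3.2 + 5.9/2 = 6.15 m.
Total vertical stress at mid-clay: σ_v = 18.9×3.2 + 18.3×2.95 = 114.47 kPa.
Pore pressure: u = 9.81×(6.15 − 0) = 60.332 kPa.
Initial effective stress: σ'_0 = σ_v − u = 114.47 − 60.332 = 54.138 kPa.
Stress increase at mid-clay by the 2:1 spreading method:
Δσ = qBL/((B+z)(L+z)) = 185×5.5×5.5/((5.5+6.15)(5.5+6.15)) = 41.233 kPa
Final effective stress: σ'_f = σ'_0 + Δσ = 54.138 + 41.233 = 95.371 kPa.
Normally consolidated clay, so the full stress increment lies on the virgin compression line:
S_c = C_c·H/(1+e₀)·log₁₀(σ'_f/σ'_0) = 0.17×5.9/(1+0.68)×log₁₀(95.371/54.138)
    = 0.59702 × 0.24591 = 0.1468 m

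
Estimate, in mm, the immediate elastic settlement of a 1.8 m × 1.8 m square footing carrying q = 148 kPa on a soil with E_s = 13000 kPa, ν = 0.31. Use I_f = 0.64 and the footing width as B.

S_e ≈ 11.9 mm

Immediate (elastic) settlement: S_e = q·B·(1−ν²)/E_s · I_f.
S_e = 148 × 1.8 × (1 − 0.31²) / 13000 × 0.64
    = 148 × 1.8 × 0.9039 / 13000 × 0.64
    = 0.01185 m = 11.85 mm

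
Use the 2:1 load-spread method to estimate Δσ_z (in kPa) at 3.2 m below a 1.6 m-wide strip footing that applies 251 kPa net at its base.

By the 2:1 method the load spreads at 1 horizontal : 2 vertical, so at depth z the loaded area has grown by z in each plan dimension:
Δσ = qB/(B+z) = 251×1.6/(1.6+3.2) = 83.667 kPa

Δσ_z ≈ 83.7 kPa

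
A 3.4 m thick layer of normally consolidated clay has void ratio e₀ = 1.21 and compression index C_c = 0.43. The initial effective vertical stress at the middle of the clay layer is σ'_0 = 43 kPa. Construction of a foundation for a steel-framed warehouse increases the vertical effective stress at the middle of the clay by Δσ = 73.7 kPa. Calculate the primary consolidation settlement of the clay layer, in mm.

S_c ≈ 287 mm

Final effective stress: σ'_f = σ'_0 + Δσ = 43 + 73.7 = 116.7 kPa.
Normally consolidated clay, so the full stress increment lies on the virgin compression line:
S_c = C_c·H/(1+e₀)·log₁₀(σ'_f/σ'_0) = 0.43×3.4/(1+1.21)×log₁₀(116.7/43)
    = 0.66154 × 0.4336 = 0.2868 m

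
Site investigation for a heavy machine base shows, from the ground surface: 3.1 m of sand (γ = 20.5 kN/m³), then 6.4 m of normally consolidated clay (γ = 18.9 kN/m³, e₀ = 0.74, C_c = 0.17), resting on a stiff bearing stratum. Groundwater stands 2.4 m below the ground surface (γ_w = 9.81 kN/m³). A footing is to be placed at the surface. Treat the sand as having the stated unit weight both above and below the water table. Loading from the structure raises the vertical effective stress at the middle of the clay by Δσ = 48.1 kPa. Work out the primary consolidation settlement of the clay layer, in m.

S_c ≈ 0.121 m

Mid-depth of clay below the ground surface: z = 3.1 + 6.4/2 = 6.3 m.
Total vertical stress at mid-clay: σ_v = 20.5×3.1 + 18.9×3.2 = 124.03 kPa.
Pore pressure: u = 9.81×(6.3 − 2.4) = 38.259 kPa.
Initial effective stress: σ'_0 = σ_v − u = 124.03 − 38.259 = 85.771 kPa.
Final effective stress: σ'_f = σ'_0 + Δσ = 85.771 + 48.1 = 133.87 kPa.
Normally consolidated clay, so the full stress increment lies on the virgin compression line:
S_c = C_c·H/(1+e₀)·log₁₀(σ'_f/σ'_0) = 0.17×6.4/(1+0.74)×log₁₀(133.87/85.771)
    = 0.62529 × 0.19334 = 0.1209 m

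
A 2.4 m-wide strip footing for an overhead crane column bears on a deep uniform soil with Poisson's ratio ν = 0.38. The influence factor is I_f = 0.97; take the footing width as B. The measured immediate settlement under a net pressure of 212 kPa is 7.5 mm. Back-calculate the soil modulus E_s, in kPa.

E_s ≈ 56300 kPa

S_e = q·B·(1−ν²)/E_s · I_f  ⇒  E_s = q·B·(1−ν²)·I_f / S_e.
E_s = 212 × 2.4 × 0.8556 × 0.97 / 0.0075 = 56300 kPa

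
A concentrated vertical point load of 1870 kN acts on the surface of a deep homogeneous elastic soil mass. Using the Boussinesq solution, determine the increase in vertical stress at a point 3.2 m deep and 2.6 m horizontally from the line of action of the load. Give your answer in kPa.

Δσ_z ≈ 24.6 kPa

Boussinesq vertical stress below a point load on an elastic half-space:
Δσ_z = 3P/(2πz²) · [1 + (r/z)²]^(−5/2)
r/z = 2.6/3.2 = 0.8125; [1+(r/z)²]^(−5/2) = 0.2816.
Δσ_z = 3×1870/(2π×3.2²) × 0.2816 = 87.193 × 0.2816 = 24.55 kPa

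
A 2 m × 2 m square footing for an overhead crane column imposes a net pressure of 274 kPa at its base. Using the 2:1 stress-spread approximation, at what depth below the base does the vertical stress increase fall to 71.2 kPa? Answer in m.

z ≈ 1.92 m

2:1 spreading — at depth z the loaded area has grown by z in each plan dimension:
qB²/(B+z)² = Δσ_z ⇒ z = B(√(q/Δσ_z) − 1) = 2×(√(274/71.2) − 1) = 1.923 m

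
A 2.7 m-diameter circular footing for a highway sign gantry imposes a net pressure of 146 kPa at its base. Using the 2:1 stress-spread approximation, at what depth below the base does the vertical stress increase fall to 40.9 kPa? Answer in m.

2:1 spreading — at depth z the loaded area has grown by z in each plan dimension:
qD²/(D+z)² = Δσ_z ⇒ z = D(√(q/Δσ_z) − 1) = 2.7×(√(146/40.9) − 1) = 2.401 m

z ≈ 2.4 m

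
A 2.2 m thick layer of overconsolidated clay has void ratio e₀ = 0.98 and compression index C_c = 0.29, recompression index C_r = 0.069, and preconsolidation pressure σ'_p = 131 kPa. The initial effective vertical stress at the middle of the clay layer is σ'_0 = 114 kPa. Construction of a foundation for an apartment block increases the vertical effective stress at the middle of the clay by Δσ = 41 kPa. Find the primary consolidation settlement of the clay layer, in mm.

Final effective stress: σ'_f = 114 + 41 = 155 kPa.
σ'_f = 155 > σ'_p = 131 kPa, so the stress path crosses the preconsolidation pressure — recompression up to σ'_p, then virgin compression beyond:
S_c = H/(1+e₀)·[C_r·log₁₀(σ'_p/σ'_0) + C_c·log₁₀(σ'_f/σ'_p)]
    = 2.2/1.98 × [0.069×log₁₀(131/114) + 0.29×log₁₀(155/131)]
    = 1.1111 × [0.0041653 + 0.021188] = 0.02817 m

S_c ≈ 28.2 mm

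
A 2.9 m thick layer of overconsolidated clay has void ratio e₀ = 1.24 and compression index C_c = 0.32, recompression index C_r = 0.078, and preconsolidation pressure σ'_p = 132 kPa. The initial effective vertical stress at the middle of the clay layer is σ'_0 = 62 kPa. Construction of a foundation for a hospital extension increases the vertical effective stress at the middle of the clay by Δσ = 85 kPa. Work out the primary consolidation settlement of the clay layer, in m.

Final effective stress: σ'_f = 62 + 85 = 147 kPa.
σ'_f = 147 > σ'_p = 132 kPa, so the stress path crosses the preconsolidation pressure — recompression up to σ'_p, then virgin compression beyond:
S_c = H/(1+e₀)·[C_r·log₁₀(σ'_p/σ'_0) + C_c·log₁₀(σ'_f/σ'_p)]
    = 2.9/2.24 × [0.078×log₁₀(132/62) + 0.32×log₁₀(147/132)]
    = 1.2946 × [0.025598 + 0.014958] = 0.0525 m

S_c ≈ 0.0525 m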